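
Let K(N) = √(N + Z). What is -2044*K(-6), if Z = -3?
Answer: -6132*I ≈ -6132.0*I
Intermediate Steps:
K(N) = √(-3 + N) (K(N) = √(N - 3) = √(-3 + N))
-2044*K(-6) = -2044*√(-3 - 6) = -6132*I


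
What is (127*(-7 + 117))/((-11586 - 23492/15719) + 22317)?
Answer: 219594430/168657097 ≈ 1.3020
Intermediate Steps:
(127*(-7 + 117))/((-11586 - 23492/15719) + 22317) = (127*110)/((-11586 - 23492*1/15719) + 22317) = 13970/((-11586 - 23492/15719) + 22317) = 13970/(-182143826/15719 + 22317) = 13970/(168657097/15719) = 13970*(15719/168657097) = 219594430/168657097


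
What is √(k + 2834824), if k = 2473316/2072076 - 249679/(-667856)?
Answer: √21206226746260016901994575819/86490524316 ≈ 1683.7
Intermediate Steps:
k = 542293198525/345962097264 (k = 2473316*(1/2072076) - 249679*(-1/667856) = 618329/518019 + 249679/667856 = 542293198525/345962097264 ≈ 1.5675)
√(k + 2834824) = √(542293198525/345962097264 + 2834824) = √(980742198707520061/345962097264) = √21206226746260016901994575819/86490524316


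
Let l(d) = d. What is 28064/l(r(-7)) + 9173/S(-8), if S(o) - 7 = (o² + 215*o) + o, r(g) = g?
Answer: -46566259/11599 ≈ -4014.7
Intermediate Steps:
S(o) = 7 + o² + 216*o (S(o) = 7 + ((o² + 215*o) + o) = 7 + (o² + 216*o) = 7 + o² + 216*o)
28064/l(r(-7)) + 9173/S(-8) = 28064/(-7) + 9173/(7 + (-8)² + 216*(-8)) = 28064*(-⅐) + 9173/(7 + 64 - 1728) = -28064/7 + 9173/(-1657) = -28064/7 + 9173*(-1/1657) = -28064/7 - 9173/1657 = -46566259/11599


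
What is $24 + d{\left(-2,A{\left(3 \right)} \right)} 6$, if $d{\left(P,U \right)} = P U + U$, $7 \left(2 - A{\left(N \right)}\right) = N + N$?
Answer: $\frac{120}{7} \approx 17.143$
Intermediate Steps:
$A{\left(N \right)} = 2 - \frac{2 N}{7}$ ($A{\left(N \right)} = 2 - \frac{N + N}{7} = 2 - \frac{2 N}{7}$)
$d{\left(P,U \right)} = U + P U$
$24 + d{\left(-2,A{\left(3 \right)} \right)} 6 = 24 + \left(2 - \frac{6}{7}\right) \left(1 - 2\right) 6 = 24 + \left(2 - \frac{6}{7}\right) \left(-1\right) 6 = 24 + \frac{8}{7} \left(-1\right) 6 = 24 - \frac{48}{7} = \frac{120}{7}$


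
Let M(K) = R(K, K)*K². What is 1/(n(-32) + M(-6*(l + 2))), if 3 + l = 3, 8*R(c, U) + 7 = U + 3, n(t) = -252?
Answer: -1/540 ≈ -0.0018519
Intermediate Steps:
R(c, U) = -½ + U/8 (R(c, U) = -7/8 + (U + 3)/8 = -7/8 + (3 + U)/8 = -7/8 + (3/8 + U/8) = -½ + U/8)
l = 0 (l = -3 + 3 = 0)
M(K) = K²*(-½ + K/8) (M(K) = (-½ + K/8)*K² = K²*(-½ + K/8))
1/(n(-32) + M(-6*(l + 2))) = 1/(-252 + (-6*(0 + 2))²*(-4 - 6*(0 + 2))/8) = 1/(-252 + (-6*2)²*(-4 - 6*2)/8) = 1/(-252 + (⅛)*(-12)²*(-4 - 12)) = 1/(-252 + (⅛)*144*(-16)) = 1/(-252 - 288) = 1/(-540) = -1/540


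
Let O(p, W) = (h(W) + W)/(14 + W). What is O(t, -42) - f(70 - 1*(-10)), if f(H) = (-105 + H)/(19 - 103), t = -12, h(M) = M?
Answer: 227/84 ≈ 2.7024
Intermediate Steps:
O(p, W) = 2*W/(14 + W) (O(p, W) = (W + W)/(14 + W) = (2*W)/(14 + W) = 2*W/(14 + W))
f(H) = 5/4 - H/84 (f(H) = (-105 + H)/(-84) = (-105 + H)*(-1/84) = 5/4 - H/84)
O(t, -42) - f(70 - 1*(-10)) = 2*(-42)/(14 - 42) - (5/4 - (70 - 1*(-10))/84) = 2*(-42)/(-28) - (5/4 - (70 + 10)/84) = 2*(-42)*(-1/28) - (5/4 - 1/84*80) = 3 - (5/4 - 20/21) = 3 - 1*25/84 = 3 - 25/84 = 227/84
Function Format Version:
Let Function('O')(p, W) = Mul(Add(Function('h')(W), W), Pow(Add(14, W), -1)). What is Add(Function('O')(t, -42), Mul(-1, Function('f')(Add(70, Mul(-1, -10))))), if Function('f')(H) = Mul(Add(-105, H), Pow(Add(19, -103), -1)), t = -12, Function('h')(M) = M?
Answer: Rational(227, 84) ≈ 2.7024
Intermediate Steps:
Function('O')(p, W) = Mul(2, W, Pow(Add(14, W), -1)) (Function('O')(p, W) = Mul(Add(W, W), Pow(Add(14, W), -1)) = Mul(Mul(2, W), Pow(Add(14, W), -1)) = Mul(2, W, Pow(Add(14, W), -1)))
Function('f')(H) = Add(Rational(5, 4), Mul(Rational(-1, 84), H)) (Function('f')(H) = Mul(Add(-105, H), Pow(-84, -1)) = Mul(Add(-105, H), Rational(-1, 84)) = Add(Rational(5, 4), Mul(Rational(-1, 84), H)))
Add(Function('O')(t, -42), Mul(-1, Function('f')(Add(70, Mul(-1, -10))))) = Add(Mul(2, -42, Pow(Add(14, -42), -1)), Mul(-1, Add(Rational(5, 4), Mul(Rational(-1, 84), Add(70, Mul(-1, -10)))))) = Add(Mul(2, -42, Pow(-28, -1)), Mul(-1, Add(Rational(5, 4), Mul(Rational(-1, 84), Add(70, 10))))) = Add(Mul(2, -42, Rational(-1, 28)), Mul(-1, Add(Rational(5, 4), Mul(Rational(-1, 84), 80)))) = Add(3, Mul(-1, Add(Rational(5, 4), Rational(-20, 21)))) = Add(3, Mul(-1, Rational(25, 84))) = Add(3, Rational(-25, 84)) = Rational(227, 84)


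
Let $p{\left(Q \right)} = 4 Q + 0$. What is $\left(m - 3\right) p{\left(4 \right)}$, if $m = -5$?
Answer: $-128$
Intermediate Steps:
$p{\left(Q \right)} = 4 Q$
$\left(m - 3\right) p{\left(4 \right)} = \left(-5 - 3\right) 4 \cdot 4 = \left(-8\right) 16 = -128$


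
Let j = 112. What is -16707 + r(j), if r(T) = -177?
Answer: -16884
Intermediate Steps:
-16707 + r(j) = -16707 - 177 = -16884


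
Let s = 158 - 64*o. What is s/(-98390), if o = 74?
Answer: 2289/49195 ≈ 0.046529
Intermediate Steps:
s = -4578 (s = 158 - 64*74 = 158 - 4736 = -4578)
s/(-98390) = -4578/(-98390) = -4578*(-1/98390) = 2289/49195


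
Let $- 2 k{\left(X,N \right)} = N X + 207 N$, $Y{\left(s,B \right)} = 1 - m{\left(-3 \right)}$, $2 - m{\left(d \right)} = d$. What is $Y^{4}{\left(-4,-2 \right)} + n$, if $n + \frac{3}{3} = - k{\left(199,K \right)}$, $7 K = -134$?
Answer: $-3631$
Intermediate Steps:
$K = - \frac{134}{7}$ ($K = \frac{1}{7} \left(-134\right) = - \frac{134}{7} \approx -19.143$)
$m{\left(d \right)} = 2 - d$
$Y{\left(s,B \right)} = -4$ ($Y{\left(s,B \right)} = 1 - \left(2 - -3\right) = 1 - \left(2 + 3\right) = 1 - 5 = -4$)
$k{\left(X,N \right)} = - \frac{207 N}{2} - \frac{N X}{2}$ ($k{\left(X,N \right)} = - \frac{N X + 207 N}{2} = - \frac{207 N + N X}{2} = - \frac{207 N}{2} - \frac{N X}{2}$)
$n = -3887$ ($n = -1 - \left(- \frac{1}{2}\right) \left(- \frac{134}{7}\right) \left(207 + 199\right) = -1 - \left(- \frac{1}{2}\right) \left(- \frac{134}{7}\right) 406 = -1 - 3886 = -3887$)
$Y^{4}{\left(-4,-2 \right)} + n = \left(-4\right)^{4} - 3887 = 256 - 3887 = -3631$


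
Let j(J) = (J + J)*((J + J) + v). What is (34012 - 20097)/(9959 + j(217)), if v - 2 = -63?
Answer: 13915/171841 ≈ 0.080976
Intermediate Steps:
v = -61 (v = 2 - 63 = -61)
j(J) = 2*J*(-61 + 2*J) (j(J) = (J + J)*((J + J) - 61) = (2*J)*(2*J - 61) = (2*J)*(-61 + 2*J) = 2*J*(-61 + 2*J))
(34012 - 20097)/(9959 + j(217)) = (34012 - 20097)/(9959 + 2*217*(-61 + 2*217)) = 13915/(9959 + 2*217*(-61 + 434)) = 13915/(9959 + 2*217*373) = 13915/(9959 + 161882) = 13915/171841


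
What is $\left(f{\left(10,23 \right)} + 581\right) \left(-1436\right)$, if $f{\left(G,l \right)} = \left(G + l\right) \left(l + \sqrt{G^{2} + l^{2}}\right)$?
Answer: $-1924240 - 47388 \sqrt{629} \approx -3.1127 \cdot 10^{6}$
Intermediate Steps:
$\left(f{\left(10,23 \right)} + 581\right) \left(-1436\right) = \left(\left(23^{2} + 10 \cdot 23 + 10 \sqrt{10^{2} + 23^{2}} + 23 \sqrt{10^{2} + 23^{2}}\right) + 581\right) \left(-1436\right) = \left(\left(529 + 230 + 10 \sqrt{100 + 529} + 23 \sqrt{100 + 529}\right) + 581\right) \left(-1436\right) = \left(\left(529 + 230 + 10 \sqrt{629} + 23 \sqrt{629}\right) + 581\right) \left(-1436\right) = \left(\left(759 + 33 \sqrt{629}\right) + 581\right) \left(-1436\right) = \left(1340 + 33 \sqrt{629}\right) \left(-1436\right) = -1924240 - 47388 \sqrt{629}$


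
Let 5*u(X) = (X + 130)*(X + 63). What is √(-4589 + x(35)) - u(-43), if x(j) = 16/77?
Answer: -348 + I*√27206949/77 ≈ -348.0 + 67.741*I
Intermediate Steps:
x(j) = 16/77 (x(j) = 16*(1/77) = 16/77)
u(X) = (63 + X)*(130 + X)/5 (u(X) = ((X + 130)*(X + 63))/5 = ((130 + X)*(63 + X))/5 = ((63 + X)*(130 + X))/5 = (63 + X)*(130 + X)/5)
√(-4589 + x(35)) - u(-43) = √(-4589 + 16/77) - (1638 + (⅕)*(-43)² + (193/5)*(-43)) = √(-353337/77) - (1638 + (⅕)*1849 - 8299/5) = I*√27206949/77 - (1638 + 1849/5 - 8299/5) = I*√27206949/77 - 1*348 = I*√27206949/77 - 348 = -348 + I*√27206949/77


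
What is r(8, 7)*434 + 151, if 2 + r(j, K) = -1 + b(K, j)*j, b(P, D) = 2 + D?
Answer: 33569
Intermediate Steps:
r(j, K) = -3 + j*(2 + j) (r(j, K) = -2 + (-1 + (2 + j)*j) = -2 + (-1 + j*(2 + j)) = -3 + j*(2 + j))
r(8, 7)*434 + 151 = (-3 + 8*(2 + 8))*434 + 151 = (-3 + 8*10)*434 + 151 = (-3 + 80)*434 + 151 = 77*434 + 151 = 33418 + 151 = 33569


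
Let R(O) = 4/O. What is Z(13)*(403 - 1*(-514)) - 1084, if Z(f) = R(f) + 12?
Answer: 132628/13 ≈ 10202.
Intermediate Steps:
Z(f) = 12 + 4/f (Z(f) = 4/f + 12 = 12 + 4/f)
Z(13)*(403 - 1*(-514)) - 1084 = (12 + 4/13)*(403 - 1*(-514)) - 1084 = (12 + 4*(1/13))*(403 + 514) - 1084 = (12 + 4/13)*917 - 1084 = (160/13)*917 - 1084 = 146720/13 - 1084 = 132628/13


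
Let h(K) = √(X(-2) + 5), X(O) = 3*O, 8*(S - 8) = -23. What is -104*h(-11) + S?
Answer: 41/8 - 104*I ≈ 5.125 - 104.0*I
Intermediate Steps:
S = 41/8 (S = 8 + (⅛)*(-23) = 8 - 23/8 = 41/8 ≈ 5.1250)
h(K) = I (h(K) = √(3*(-2) + 5) = √(-6 + 5) = √(-1) = I)
-104*h(-11) + S = -104*I + 41/8 = 41/8 - 104*I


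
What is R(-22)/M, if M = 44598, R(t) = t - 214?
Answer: -118/22299 ≈ -0.0052917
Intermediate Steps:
R(t) = -214 + t
R(-22)/M = (-214 - 22)/44598 = -236*1/44598 = -118/22299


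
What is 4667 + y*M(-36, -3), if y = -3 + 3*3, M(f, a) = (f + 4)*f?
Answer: 11579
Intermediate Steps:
M(f, a) = f*(4 + f) (M(f, a) = (4 + f)*f = f*(4 + f))
y = 6 (y = -3 + 9 = 6)
4667 + y*M(-36, -3) = 4667 + 6*(-36*(4 - 36)) = 4667 + 6*(-36*(-32)) = 4667 + 6*1152 = 4667 + 6912 = 11579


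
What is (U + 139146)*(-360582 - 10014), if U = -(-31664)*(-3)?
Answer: -16363295784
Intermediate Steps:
U = -94992 (U = -31664*3 = -94992)
(U + 139146)*(-360582 - 10014) = (-94992 + 139146)*(-360582 - 10014) = 44154*(-370596) = -16363295784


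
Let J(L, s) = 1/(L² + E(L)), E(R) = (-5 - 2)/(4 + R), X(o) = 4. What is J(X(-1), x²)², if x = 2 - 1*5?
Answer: 64/14641 ≈ 0.0043713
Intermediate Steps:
E(R) = -7/(4 + R)
x = -3 (x = 2 - 5 = -3)
J(L, s) = 1/(L² - 7/(4 + L))
J(X(-1), x²)² = ((4 + 4)/(-7 + 4²*(4 + 4)))² = (8/(-7 + 16*8))² = (8/(-7 + 128))² = (8/121)² = 64/14641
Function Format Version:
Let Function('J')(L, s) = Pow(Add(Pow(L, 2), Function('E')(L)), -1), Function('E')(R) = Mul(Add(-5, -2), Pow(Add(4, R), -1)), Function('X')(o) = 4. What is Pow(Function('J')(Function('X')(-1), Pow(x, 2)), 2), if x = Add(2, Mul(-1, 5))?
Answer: Rational(64, 14641) ≈ 0.0043713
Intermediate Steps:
Function('E')(R) = Mul(-7, Pow(Add(4, R), -1))
x = -3 (x = Add(2, -5) = -3)
Function('J')(L, s) = Pow(Add(Pow(L, 2), Mul(-7, Pow(Add(4, L), -1))), -1)
Pow(Function('J')(Function('X')(-1), Pow(x, 2)), 2) = Pow(Mul(Pow(Add(-7, Mul(Pow(4, 2), Add(4, 4))), -1), Add(4, 4)), 2) = Pow(Mul(Pow(Add(-7, Mul(16, 8)), -1), 8), 2) = Pow(Mul(Pow(Add(-7, 128), -1), 8), 2) = Pow(Mul(Pow(121, -1), 8), 2) = Pow(Mul(Rational(1, 121), 8), 2) = Pow(Rational(8, 121), 2) = Rational(64, 14641)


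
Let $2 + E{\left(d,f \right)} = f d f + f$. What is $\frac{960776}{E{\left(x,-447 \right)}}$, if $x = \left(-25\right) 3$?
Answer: $- \frac{240194}{3746531} \approx -0.064111$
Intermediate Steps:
$x = -75$
$E{\left(d,f \right)} = -2 + f + d f^{2}$ ($E{\left(d,f \right)} = -2 + \left(f d f + f\right) = -2 + \left(d f f + f\right) = -2 + \left(d f^{2} + f\right) = -2 + \left(f + d f^{2}\right) = -2 + f + d f^{2}$)
$\frac{960776}{E{\left(x,-447 \right)}} = \frac{960776}{-2 - 447 - 75 \left(-447\right)^{2}} = \frac{960776}{-2 - 447 - 14985675} = \frac{960776}{-14986124} = 960776 \left(- \frac{1}{14986124}\right) = - \frac{240194}{3746531}$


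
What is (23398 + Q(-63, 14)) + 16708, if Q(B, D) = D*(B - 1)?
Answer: 39210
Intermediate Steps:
Q(B, D) = D*(-1 + B)
(23398 + Q(-63, 14)) + 16708 = (23398 + 14*(-1 - 63)) + 16708 = (23398 + 14*(-64)) + 16708 = (23398 - 896) + 16708 = 22502 + 16708 = 39210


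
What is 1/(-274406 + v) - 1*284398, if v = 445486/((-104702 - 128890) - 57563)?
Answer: -22722013593952723/79895124416 ≈ -2.8440e+5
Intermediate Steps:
v = -445486/291155 (v = 445486/(-233592 - 57563) = 445486/(-291155) = 445486*(-1/291155) = -445486/291155 ≈ -1.5301)
1/(-274406 + v) - 1*284398 = 1/(-274406 - 445486/291155) - 1*284398 = 1/(-79895124416/291155) - 284398 = -291155/79895124416 - 284398 = -22722013593952723/79895124416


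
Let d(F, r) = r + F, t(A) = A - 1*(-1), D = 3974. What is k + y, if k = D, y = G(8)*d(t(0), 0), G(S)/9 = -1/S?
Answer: 31783/8 ≈ 3972.9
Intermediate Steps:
t(A) = 1 + A (t(A) = A + 1 = 1 + A)
d(F, r) = F + r
G(S) = -9/S (G(S) = 9*(-1/S) = -9/S)
y = -9/8 (y = (-9/8)*((1 + 0) + 0) = (-9*⅛)*(1 + 0) = -9/8*1 = -9/8 ≈ -1.1250)
k = 3974
k + y = 3974 - 9/8 = 31783/8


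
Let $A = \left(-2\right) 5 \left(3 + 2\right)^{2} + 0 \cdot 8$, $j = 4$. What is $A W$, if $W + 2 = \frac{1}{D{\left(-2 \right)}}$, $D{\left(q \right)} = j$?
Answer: $\frac{875}{2} \approx 437.5$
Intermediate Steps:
$D{\left(q \right)} = 4$
$A = -250$ ($A = - 10 \cdot 5^{2} + 0 = \left(-10\right) 25 + 0 = -250 + 0 = -250$)
$W = - \frac{7}{4}$ ($W = -2 + \frac{1}{4} = - \frac{7}{4} \approx -1.75$)
$A W = \left(-250\right) \left(- \frac{7}{4}\right) = \frac{875}{2}$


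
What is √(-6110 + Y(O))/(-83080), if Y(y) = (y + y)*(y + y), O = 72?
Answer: -√14626/83080 ≈ -0.0014557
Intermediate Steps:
Y(y) = 4*y² (Y(y) = (2*y)*(2*y) = 4*y²)
√(-6110 + Y(O))/(-83080) = √(-6110 + 4*72²)/(-83080) = √(-6110 + 4*5184)*(-1/83080) = √(-6110 + 20736)*(-1/83080) = √14626*(-1/83080) = -√14626/83080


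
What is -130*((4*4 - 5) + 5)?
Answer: -2080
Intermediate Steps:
-130*((4*4 - 5) + 5) = -130*((16 - 5) + 5) = -130*(11 + 5) = -130*16 = -2080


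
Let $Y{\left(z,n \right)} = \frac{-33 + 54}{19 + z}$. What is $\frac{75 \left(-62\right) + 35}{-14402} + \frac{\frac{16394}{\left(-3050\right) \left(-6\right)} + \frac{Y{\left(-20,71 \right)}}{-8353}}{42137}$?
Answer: $\frac{3715932323052758}{11595513955741575} \approx 0.32046$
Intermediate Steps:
$Y{\left(z,n \right)} = \frac{21}{19 + z}$
$\frac{75 \left(-62\right) + 35}{-14402} + \frac{\frac{16394}{\left(-3050\right) \left(-6\right)} + \frac{Y{\left(-20,71 \right)}}{-8353}}{42137} = \frac{75 \left(-62\right) + 35}{-14402} + \frac{\frac{16394}{\left(-3050\right) \left(-6\right)} + \frac{21 \frac{1}{19 - 20}}{-8353}}{42137} = \left(-4650 + 35\right) \left(- \frac{1}{14402}\right) + \left(\frac{16394}{18300} + \frac{21}{-1} \left(- \frac{1}{8353}\right)\right) \frac{1}{42137} = \left(-4615\right) \left(- \frac{1}{14402}\right) + \left(16394 \cdot \frac{1}{18300} + 21 \left(-1\right) \left(- \frac{1}{8353}\right)\right) \frac{1}{42137} = \frac{4615}{14402} + \left(\frac{8197}{9150} - - \frac{21}{8353}\right) \frac{1}{42137} = \frac{4615}{14402} + \left(\frac{8197}{9150} + \frac{21}{8353}\right) \frac{1}{42137} = \frac{4615}{14402} + \frac{68661691}{76429950} \cdot \frac{1}{42137} = \frac{4615}{14402} + \frac{68661691}{3220528803150} = \frac{3715932323052758}{11595513955741575}$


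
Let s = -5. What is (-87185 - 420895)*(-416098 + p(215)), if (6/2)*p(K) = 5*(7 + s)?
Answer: 211409378240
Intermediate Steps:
p(K) = 10/3 (p(K) = (5*(7 - 5))/3 = (5*2)/3 = (1/3)*10 = 10/3)
(-87185 - 420895)*(-416098 + p(215)) = (-87185 - 420895)*(-416098 + 10/3) = -508080*(-1248284/3) = 211409378240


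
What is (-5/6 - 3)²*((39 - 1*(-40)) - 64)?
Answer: 2645/12 ≈ 220.42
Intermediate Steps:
(-5/6 - 3)²*((39 - 1*(-40)) - 64) = (-5*⅙ - 3)²*((39 + 40) - 64) = (-⅚ - 3)²*(79 - 64) = (-23/6)²*15 = (529/36)*15 = 2645/12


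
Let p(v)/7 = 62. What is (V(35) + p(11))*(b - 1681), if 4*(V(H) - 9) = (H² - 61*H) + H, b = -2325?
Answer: -1796691/2 ≈ -8.9835e+5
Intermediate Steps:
V(H) = 9 - 15*H + H²/4 (V(H) = 9 + ((H² - 61*H) + H)/4 = 9 + (H² - 60*H)/4 = 9 + (-15*H + H²/4) = 9 - 15*H + H²/4)
p(v) = 434 (p(v) = 7*62 = 434)
(V(35) + p(11))*(b - 1681) = ((9 - 15*35 + (¼)*35²) + 434)*(-2325 - 1681) = ((9 - 525 + (¼)*1225) + 434)*(-4006) = ((9 - 525 + 1225/4) + 434)*(-4006) = (-839/4 + 434)*(-4006) = (897/4)*(-4006) = -1796691/2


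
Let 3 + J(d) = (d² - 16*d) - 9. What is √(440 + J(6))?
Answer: 4*√23 ≈ 19.183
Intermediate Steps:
J(d) = -12 + d² - 16*d (J(d) = -3 + ((d² - 16*d) - 9) = -3 + (-9 + d² - 16*d) = -12 + d² - 16*d)
√(440 + J(6)) = √(440 + (-12 + 6² - 16*6)) = √(440 + (-12 + 36 - 96)) = √(440 - 72) = √368 = 4*√23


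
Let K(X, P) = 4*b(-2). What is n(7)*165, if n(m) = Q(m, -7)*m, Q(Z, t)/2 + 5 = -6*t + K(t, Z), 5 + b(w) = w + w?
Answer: 2310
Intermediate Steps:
b(w) = -5 + 2*w (b(w) = -5 + (w + w) = -5 + 2*w)
K(X, P) = -36 (K(X, P) = 4*(-5 + 2*(-2)) = 4*(-5 - 4) = 4*(-9) = -36)
Q(Z, t) = -82 - 12*t (Q(Z, t) = -10 + 2*(-6*t - 36) = -10 + 2*(-36 - 6*t) = -10 + (-72 - 12*t) = -82 - 12*t)
n(m) = 2*m (n(m) = (-82 - 12*(-7))*m = (-82 + 84)*m = 2*m)
n(7)*165 = (2*7)*165 = 14*165 = 2310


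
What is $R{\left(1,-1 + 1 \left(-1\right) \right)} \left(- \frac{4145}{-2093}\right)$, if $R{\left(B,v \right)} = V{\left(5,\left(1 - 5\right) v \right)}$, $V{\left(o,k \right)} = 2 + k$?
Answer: $\frac{41450}{2093} \approx 19.804$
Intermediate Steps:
$R{\left(B,v \right)} = 2 - 4 v$ ($R{\left(B,v \right)} = 2 + \left(1 - 5\right) v = 2 - 4 v$)
$R{\left(1,-1 + 1 \left(-1\right) \right)} \left(- \frac{4145}{-2093}\right) = \left(2 - 4 \left(-1 + 1 \left(-1\right)\right)\right) \left(- \frac{4145}{-2093}\right) = \left(2 - 4 \left(-1 - 1\right)\right) \left(\left(-4145\right) \left(- \frac{1}{2093}\right)\right) = \left(2 - -8\right) \frac{4145}{2093} = \left(2 + 8\right) \frac{4145}{2093} = 10 \cdot \frac{4145}{2093} = \frac{41450}{2093}$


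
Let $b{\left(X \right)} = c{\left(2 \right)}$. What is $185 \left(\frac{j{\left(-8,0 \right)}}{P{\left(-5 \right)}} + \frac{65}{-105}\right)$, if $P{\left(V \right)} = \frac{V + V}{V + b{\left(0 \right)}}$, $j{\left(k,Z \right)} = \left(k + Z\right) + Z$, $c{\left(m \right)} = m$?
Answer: $- \frac{11729}{21} \approx -558.52$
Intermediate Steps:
$b{\left(X \right)} = 2$
$j{\left(k,Z \right)} = k + 2 Z$ ($j{\left(k,Z \right)} = \left(Z + k\right) + Z = k + 2 Z$)
$P{\left(V \right)} = \frac{2 V}{2 + V}$ ($P{\left(V \right)} = \frac{V + V}{V + 2} = \frac{2 V}{2 + V}$)
$185 \left(\frac{j{\left(-8,0 \right)}}{P{\left(-5 \right)}} + \frac{65}{-105}\right) = 185 \left(\frac{-8 + 2 \cdot 0}{2 \left(-5\right) \frac{1}{2 - 5}} + \frac{65}{-105}\right) = 185 \left(\frac{-8 + 0}{2 \left(-5\right) \frac{1}{-3}} + 65 \left(- \frac{1}{105}\right)\right) = 185 \left(- \frac{8}{2 \left(-5\right) \left(- \frac{1}{3}\right)} - \frac{13}{21}\right) = 185 \left(- \frac{8}{\frac{10}{3}} - \frac{13}{21}\right) = 185 \left(\left(-8\right) \frac{3}{10} - \frac{13}{21}\right) = 185 \left(- \frac{12}{5} - \frac{13}{21}\right) = 185 \left(- \frac{317}{105}\right) = - \frac{11729}{21}$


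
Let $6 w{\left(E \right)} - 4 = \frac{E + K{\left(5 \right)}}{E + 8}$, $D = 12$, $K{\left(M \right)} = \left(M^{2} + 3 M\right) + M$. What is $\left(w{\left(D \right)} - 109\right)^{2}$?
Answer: $\frac{167521249}{14400} \approx 11633.0$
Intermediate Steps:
$K{\left(M \right)} = M^{2} + 4 M$
$w{\left(E \right)} = \frac{2}{3} + \frac{45 + E}{6 \left(8 + E\right)}$ ($w{\left(E \right)} = \frac{2}{3} + \frac{\left(E + 5 \left(4 + 5\right)\right) \frac{1}{E + 8}}{6} = \frac{2}{3} + \frac{\left(E + 5 \cdot 9\right) \frac{1}{8 + E}}{6} = \frac{2}{3} + \frac{\left(E + 45\right) \frac{1}{8 + E}}{6} = \frac{2}{3} + \frac{\left(45 + E\right) \frac{1}{8 + E}}{6} = \frac{2}{3} + \frac{\frac{1}{8 + E} \left(45 + E\right)}{6} = \frac{2}{3} + \frac{45 + E}{6 \left(8 + E\right)}$)
$\left(w{\left(D \right)} - 109\right)^{2} = \left(\frac{77 + 5 \cdot 12}{6 \left(8 + 12\right)} - 109\right)^{2} = \left(\frac{77 + 60}{6 \cdot 20} - 109\right)^{2} = \left(\frac{1}{6} \cdot \frac{1}{20} \cdot 137 - 109\right)^{2} = \left(\frac{137}{120} - 109\right)^{2} = \left(- \frac{12943}{120}\right)^{2} = \frac{167521249}{14400}$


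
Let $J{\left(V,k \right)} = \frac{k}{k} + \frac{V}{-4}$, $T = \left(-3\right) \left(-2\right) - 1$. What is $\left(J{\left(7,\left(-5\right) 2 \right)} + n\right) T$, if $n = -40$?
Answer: $- \frac{815}{4} \approx -203.75$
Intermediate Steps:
$T = 5$ ($T = 6 - 1 = 5$)
$J{\left(V,k \right)} = 1 - \frac{V}{4}$ ($J{\left(V,k \right)} = 1 + V \left(- \frac{1}{4}\right) = 1 - \frac{V}{4}$)
$\left(J{\left(7,\left(-5\right) 2 \right)} + n\right) T = \left(\left(1 - \frac{7}{4}\right) - 40\right) 5 = \left(- \frac{3}{4} - 40\right) 5 = \left(- \frac{163}{4}\right) 5 = - \frac{815}{4}$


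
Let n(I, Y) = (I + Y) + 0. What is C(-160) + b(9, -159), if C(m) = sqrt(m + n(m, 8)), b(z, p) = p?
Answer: -159 + 2*I*sqrt(78) ≈ -159.0 + 17.664*I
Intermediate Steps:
n(I, Y) = I + Y
C(m) = sqrt(8 + 2*m) (C(m) = sqrt(m + (m + 8)) = sqrt(m + (8 + m)) = sqrt(8 + 2*m))
C(-160) + b(9, -159) = sqrt(8 + 2*(-160)) - 159 = sqrt(8 - 320) - 159 = sqrt(-312) - 159 = 2*I*sqrt(78) - 159 = -159 + 2*I*sqrt(78)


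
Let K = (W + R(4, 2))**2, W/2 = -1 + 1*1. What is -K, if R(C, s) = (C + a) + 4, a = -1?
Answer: -49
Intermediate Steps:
R(C, s) = 3 + C (R(C, s) = (C - 1) + 4 = (-1 + C) + 4 = 3 + C)
W = 0 (W = 2*(-1 + 1*1) = 2*(-1 + 1) = 2*0 = 0)
K = 49 (K = (0 + (3 + 4))**2 = (0 + 7)**2 = 7**2 = 49)
-K = -1*49 = -49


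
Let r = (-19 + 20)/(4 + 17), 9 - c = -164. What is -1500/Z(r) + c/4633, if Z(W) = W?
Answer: -145939327/4633 ≈ -31500.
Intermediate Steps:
c = 173 (c = 9 - 1*(-164) = 9 + 164 = 173)
r = 1/21 ≈ 0.047619
-1500/Z(r) + c/4633 = -1500/1/21 + 173/4633 = -1500*21 + 173*(1/4633) = -31500 + 173/4633 = -145939327/4633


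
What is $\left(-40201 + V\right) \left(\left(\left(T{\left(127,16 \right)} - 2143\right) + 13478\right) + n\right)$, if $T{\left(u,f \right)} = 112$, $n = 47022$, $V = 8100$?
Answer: $-1876913369$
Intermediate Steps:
$\left(-40201 + V\right) \left(\left(\left(T{\left(127,16 \right)} - 2143\right) + 13478\right) + n\right) = \left(-40201 + 8100\right) \left(\left(\left(112 - 2143\right) + 13478\right) + 47022\right) = - 32101 \left(\left(-2031 + 13478\right) + 47022\right) = - 32101 \left(11447 + 47022\right) = \left(-32101\right) 58469 = -1876913369$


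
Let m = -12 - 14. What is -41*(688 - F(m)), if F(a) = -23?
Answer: -29151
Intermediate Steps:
m = -26
-41*(688 - F(m)) = -41*(688 - 1*(-23)) = -41*(688 + 23) = -41*711 = -29151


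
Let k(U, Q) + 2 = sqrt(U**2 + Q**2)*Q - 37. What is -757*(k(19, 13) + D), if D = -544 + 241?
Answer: 258894 - 9841*sqrt(530) ≈ 32337.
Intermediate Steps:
D = -303
k(U, Q) = -39 + Q*sqrt(Q**2 + U**2) (k(U, Q) = -2 + (sqrt(U**2 + Q**2)*Q - 37) = -2 + (sqrt(Q**2 + U**2)*Q - 37) = -2 + (Q*sqrt(Q**2 + U**2) - 37) = -2 + (-37 + Q*sqrt(Q**2 + U**2)) = -39 + Q*sqrt(Q**2 + U**2))
-757*(k(19, 13) + D) = -757*((-39 + 13*sqrt(13**2 + 19**2)) - 303) = -757*((-39 + 13*sqrt(169 + 361)) - 303) = -757*((-39 + 13*sqrt(530)) - 303) = -757*(-342 + 13*sqrt(530)) = 258894 - 9841*sqrt(530)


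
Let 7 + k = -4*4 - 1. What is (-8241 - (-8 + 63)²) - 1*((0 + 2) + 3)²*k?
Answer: -10666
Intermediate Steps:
k = -24 (k = -7 + (-4*4 - 1) = -7 + (-16 - 1) = -7 - 17 = -24)
(-8241 - (-8 + 63)²) - 1*((0 + 2) + 3)²*k = (-8241 - (-8 + 63)²) - 1*((0 + 2) + 3)²*(-24) = (-8241 - 1*55²) - 1*(2 + 3)²*(-24) = (-8241 - 1*3025) - 1*5²*(-24) = (-8241 - 3025) - 1*25*(-24) = -11266 - 25*(-24) = -11266 - 1*(-600) = -11266 + 600 = -10666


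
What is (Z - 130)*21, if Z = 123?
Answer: -147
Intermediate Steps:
(Z - 130)*21 = (123 - 130)*21 = -7*21 = -147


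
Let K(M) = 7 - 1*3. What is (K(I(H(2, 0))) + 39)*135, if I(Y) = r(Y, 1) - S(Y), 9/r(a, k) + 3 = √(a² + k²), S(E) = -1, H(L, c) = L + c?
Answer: 5805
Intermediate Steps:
r(a, k) = 9/(-3 + √(a² + k²))
I(Y) = 1 + 9/(-3 + √(1 + Y²)) (I(Y) = 9/(-3 + √(Y² + 1²)) - 1*(-1) = 9/(-3 + √(Y² + 1)) + 1 = 9/(-3 + √(1 + Y²)) + 1 = 1 + 9/(-3 + √(1 + Y²)))
K(M) = 4 (K(M) = 7 - 3 = 4)
(K(I(H(2, 0))) + 39)*135 = (4 + 39)*135 = 43*135 = 5805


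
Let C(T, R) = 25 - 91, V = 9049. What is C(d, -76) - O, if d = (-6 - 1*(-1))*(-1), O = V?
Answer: -9115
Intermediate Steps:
O = 9049
d = 5 (d = (-6 + 1)*(-1) = -5*(-1) = 5)
C(T, R) = -66
C(d, -76) - O = -66 - 1*9049 = -66 - 9049 = -9115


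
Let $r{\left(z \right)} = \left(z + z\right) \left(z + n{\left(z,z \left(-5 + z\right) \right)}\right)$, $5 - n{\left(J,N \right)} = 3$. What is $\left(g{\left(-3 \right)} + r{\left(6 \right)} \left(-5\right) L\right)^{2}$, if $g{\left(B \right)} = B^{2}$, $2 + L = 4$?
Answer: $904401$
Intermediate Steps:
$n{\left(J,N \right)} = 2$ ($n{\left(J,N \right)} = 5 - 3 = 2$)
$L = 2$ ($L = -2 + 4 = 2$)
$r{\left(z \right)} = 2 z \left(2 + z\right)$ ($r{\left(z \right)} = \left(z + z\right) \left(z + 2\right) = 2 z \left(2 + z\right)$)
$\left(g{\left(-3 \right)} + r{\left(6 \right)} \left(-5\right) L\right)^{2} = \left(\left(-3\right)^{2} + 2 \cdot 6 \left(2 + 6\right) \left(-5\right) 2\right)^{2} = \left(9 + 2 \cdot 6 \cdot 8 \left(-5\right) 2\right)^{2} = \left(9 + 96 \left(-5\right) 2\right)^{2} = \left(9 - 960\right)^{2} = \left(-951\right)^{2} = 904401$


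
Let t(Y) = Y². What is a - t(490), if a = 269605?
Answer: 29505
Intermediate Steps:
a - t(490) = 269605 - 1*490² = 269605 - 1*240100 = 269605 - 240100 = 29505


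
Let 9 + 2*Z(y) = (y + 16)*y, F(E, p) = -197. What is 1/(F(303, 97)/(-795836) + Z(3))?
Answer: 795836/19100261 ≈ 0.041666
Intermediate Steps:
Z(y) = -9/2 + y*(16 + y)/2 (Z(y) = -9/2 + ((y + 16)*y)/2 = -9/2 + ((16 + y)*y)/2 = -9/2 + (y*(16 + y))/2 = -9/2 + y*(16 + y)/2)
1/(F(303, 97)/(-795836) + Z(3)) = 1/(-197/(-795836) + (-9/2 + (½)*3² + 8*3)) = 1/(-197*(-1/795836) + (-9/2 + (½)*9 + 24)) = 1/(197/795836 + (-9/2 + 9/2 + 24)) = 1/(197/795836 + 24) = 1/(19100261/795836) = 795836/19100261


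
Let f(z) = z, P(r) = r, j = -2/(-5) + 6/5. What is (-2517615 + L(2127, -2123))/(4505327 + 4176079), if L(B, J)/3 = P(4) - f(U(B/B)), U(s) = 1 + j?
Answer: -2098009/7234505 ≈ -0.29000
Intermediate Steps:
j = 8/5 (j = -2*(-⅕) + 6*(⅕) = ⅖ + 6/5 = 8/5 ≈ 1.6000)
U(s) = 13/5 (U(s) = 1 + 8/5 = 13/5)
L(B, J) = 21/5 (L(B, J) = 3*(4 - 1*13/5) = 3*(4 - 13/5) = 3*(7/5) = 21/5)
(-2517615 + L(2127, -2123))/(4505327 + 4176079) = (-2517615 + 21/5)/(4505327 + 4176079) = -12588054/5/8681406 = -12588054/5*1/8681406 = -2098009/7234505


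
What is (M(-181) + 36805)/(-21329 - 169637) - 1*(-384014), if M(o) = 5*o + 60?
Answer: 36666790782/95483 ≈ 3.8401e+5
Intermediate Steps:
M(o) = 60 + 5*o
(M(-181) + 36805)/(-21329 - 169637) - 1*(-384014) = ((60 + 5*(-181)) + 36805)/(-21329 - 169637) - 1*(-384014) = ((60 - 905) + 36805)/(-190966) + 384014 = (-845 + 36805)*(-1/190966) + 384014 = 35960*(-1/190966) + 384014 = -17980/95483 + 384014 = 36666790782/95483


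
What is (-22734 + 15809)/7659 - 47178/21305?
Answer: -508873427/163174995 ≈ -3.1186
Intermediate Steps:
(-22734 + 15809)/7659 - 47178/21305 = -6925*1/7659 - 47178*1/21305 = -6925/7659 - 47178/21305 = -508873427/163174995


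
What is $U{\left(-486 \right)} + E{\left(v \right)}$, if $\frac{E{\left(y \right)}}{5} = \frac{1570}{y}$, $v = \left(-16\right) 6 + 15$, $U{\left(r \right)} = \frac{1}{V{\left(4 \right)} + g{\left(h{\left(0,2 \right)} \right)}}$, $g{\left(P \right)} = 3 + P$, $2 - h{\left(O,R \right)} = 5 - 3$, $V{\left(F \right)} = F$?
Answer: $- \frac{54869}{567} \approx -96.771$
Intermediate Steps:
$h{\left(O,R \right)} = 0$ ($h{\left(O,R \right)} = 2 - \left(5 - 3\right) = 2 - 2 = 0$)
$U{\left(r \right)} = \frac{1}{7}$ ($U{\left(r \right)} = \frac{1}{4 + \left(3 + 0\right)} = \frac{1}{4 + 3} = \frac{1}{7}$)
$v = -81$ ($v = -96 + 15 = -81$)
$E{\left(y \right)} = \frac{7850}{y}$ ($E{\left(y \right)} = 5 \frac{1570}{y} = \frac{7850}{y}$)
$U{\left(-486 \right)} + E{\left(v \right)} = \frac{1}{7} + \frac{7850}{-81} = \frac{1}{7} + 7850 \left(- \frac{1}{81}\right) = \frac{1}{7} - \frac{7850}{81} = - \frac{54869}{567}$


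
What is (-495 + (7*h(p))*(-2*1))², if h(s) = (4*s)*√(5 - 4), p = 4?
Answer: 516961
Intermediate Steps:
h(s) = 4*s (h(s) = (4*s)*√1 = (4*s)*1 = 4*s)
(-495 + (7*h(p))*(-2*1))² = (-495 + (7*(4*4))*(-2*1))² = (-495 + (7*16)*(-2))² = (-495 + 112*(-2))² = (-495 - 224)² = (-719)² = 516961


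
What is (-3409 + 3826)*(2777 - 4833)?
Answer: -857352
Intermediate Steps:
(-3409 + 3826)*(2777 - 4833) = 417*(-2056) = -857352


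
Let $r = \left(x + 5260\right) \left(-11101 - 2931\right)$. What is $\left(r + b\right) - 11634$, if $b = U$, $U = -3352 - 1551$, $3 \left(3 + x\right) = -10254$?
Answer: $-25821385$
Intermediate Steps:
$x = -3421$ ($x = -3 + \frac{1}{3} \left(-10254\right) = -3 - 3418 = -3421$)
$U = -4903$ ($U = -3352 - 1551 = -4903$)
$b = -4903$
$r = -25804848$ ($r = \left(-3421 + 5260\right) \left(-11101 - 2931\right) = 1839 \left(-14032\right) = -25804848$)
$\left(r + b\right) - 11634 = \left(-25804848 - 4903\right) - 11634 = -25809751 - 11634 = -25821385$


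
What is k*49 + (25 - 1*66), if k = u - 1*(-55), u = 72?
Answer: 6182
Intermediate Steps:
k = 127 (k = 72 - 1*(-55) = 72 + 55 = 127)
k*49 + (25 - 1*66) = 127*49 + (25 - 1*66) = 6223 + (25 - 66) = 6223 - 41 = 6182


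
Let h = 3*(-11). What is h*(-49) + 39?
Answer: 1656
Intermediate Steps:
h = -33
h*(-49) + 39 = -33*(-49) + 39 = 1617 + 39 = 1656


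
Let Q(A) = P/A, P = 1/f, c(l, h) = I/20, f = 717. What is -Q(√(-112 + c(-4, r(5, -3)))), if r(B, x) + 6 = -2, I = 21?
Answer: 2*I*√11095/1591023 ≈ 0.00013241*I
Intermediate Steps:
r(B, x) = -8 (r(B, x) = -6 - 2 = -8)
c(l, h) = 21/20
P = 1/717 ≈ 0.0013947
Q(A) = 1/(717*A)
-Q(√(-112 + c(-4, r(5, -3)))) = -1/(717*(√(-112 + 21/20))) = -1/(717*(√(-2219/20))) = -1/(717*(I*√11095/10)) = -(-2*I*√11095/2219)/717 = -(-2)*I*√11095/1591023 = 2*I*√11095/1591023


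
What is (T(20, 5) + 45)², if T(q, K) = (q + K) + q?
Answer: 8100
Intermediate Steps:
T(q, K) = K + 2*q (T(q, K) = (K + q) + q = K + 2*q)
(T(20, 5) + 45)² = ((5 + 2*20) + 45)² = ((5 + 40) + 45)² = (45 + 45)² = 90² = 8100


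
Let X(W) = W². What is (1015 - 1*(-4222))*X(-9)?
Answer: 424197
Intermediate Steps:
(1015 - 1*(-4222))*X(-9) = (1015 - 1*(-4222))*(-9)² = (1015 + 4222)*81 = 5237*81 = 424197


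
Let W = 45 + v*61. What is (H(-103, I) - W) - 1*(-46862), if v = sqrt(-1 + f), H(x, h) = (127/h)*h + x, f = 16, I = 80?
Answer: 46841 - 61*sqrt(15) ≈ 46605.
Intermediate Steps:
H(x, h) = 127 + x
v = sqrt(15) (v = sqrt(-1 + 16) = sqrt(15) ≈ 3.8730)
W = 45 + 61*sqrt(15) (W = 45 + sqrt(15)*61 = 45 + 61*sqrt(15) ≈ 281.25)
(H(-103, I) - W) - 1*(-46862) = ((127 - 103) - (45 + 61*sqrt(15))) - 1*(-46862) = (24 + (-45 - 61*sqrt(15))) + 46862 = (-21 - 61*sqrt(15)) + 46862 = 46841 - 61*sqrt(15)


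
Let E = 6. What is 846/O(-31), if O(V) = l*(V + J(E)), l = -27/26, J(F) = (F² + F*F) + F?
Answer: -52/3 ≈ -17.333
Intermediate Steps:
J(F) = F + 2*F² (J(F) = (F² + F²) + F = 2*F² + F = F + 2*F²)
l = -27/26 (l = -27*1/26 = -27/26 ≈ -1.0385)
O(V) = -81 - 27*V/26 (O(V) = -27*(V + 6*(1 + 2*6))/26 = -27*(V + 6*(1 + 12))/26 = -27*(V + 6*13)/26 = -27*(V + 78)/26 = -27*(78 + V)/26 = -81 - 27*V/26)
846/O(-31) = 846/(-81 - 27/26*(-31)) = 846/(-81 + 837/26) = 846/(-1269/26) = 846*(-26/1269) = -52/3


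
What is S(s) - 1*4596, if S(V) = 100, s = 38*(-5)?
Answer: -4496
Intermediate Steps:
s = -190
S(s) - 1*4596 = 100 - 1*4596 = 100 - 4596 = -4496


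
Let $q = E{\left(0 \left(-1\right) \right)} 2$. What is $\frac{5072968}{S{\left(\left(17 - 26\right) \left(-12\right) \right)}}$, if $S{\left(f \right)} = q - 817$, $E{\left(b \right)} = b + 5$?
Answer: $- \frac{5072968}{807} \approx -6286.2$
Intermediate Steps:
$E{\left(b \right)} = 5 + b$
$q = 10$ ($q = \left(5 + 0 \left(-1\right)\right) 2 = \left(5 + 0\right) 2 = 5 \cdot 2 = 10$)
$S{\left(f \right)} = -807$ ($S{\left(f \right)} = 10 - 817 = -807$)
$\frac{5072968}{S{\left(\left(17 - 26\right) \left(-12\right) \right)}} = \frac{5072968}{-807} = 5072968 \left(- \frac{1}{807}\right) = - \frac{5072968}{807}$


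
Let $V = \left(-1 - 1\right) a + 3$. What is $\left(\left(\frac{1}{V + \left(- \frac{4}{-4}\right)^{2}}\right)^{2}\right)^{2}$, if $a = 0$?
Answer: $\frac{1}{256} \approx 0.0039063$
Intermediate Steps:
$V = 3$ ($V = \left(-1 - 1\right) 0 + 3 = \left(-2\right) 0 + 3 = 0 + 3 = 3$)
$\left(\left(\frac{1}{V + \left(- \frac{4}{-4}\right)^{2}}\right)^{2}\right)^{2} = \left(\left(\frac{1}{3 + \left(- \frac{4}{-4}\right)^{2}}\right)^{2}\right)^{2} = \left(\left(\frac{1}{3 + \left(\left(-4\right) \left(- \frac{1}{4}\right)\right)^{2}}\right)^{2}\right)^{2} = \left(\left(\frac{1}{3 + 1^{2}}\right)^{2}\right)^{2} = \left(\left(\frac{1}{3 + 1}\right)^{2}\right)^{2} = \left(\left(\frac{1}{4}\right)^{2}\right)^{2} = \left(\frac{1}{16}\right)^{2} = \frac{1}{256}$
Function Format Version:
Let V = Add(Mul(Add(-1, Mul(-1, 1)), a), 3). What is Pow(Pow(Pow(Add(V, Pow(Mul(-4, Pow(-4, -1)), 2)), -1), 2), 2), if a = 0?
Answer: Rational(1, 256) ≈ 0.0039063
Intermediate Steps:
V = 3 (V = Add(Mul(Add(-1, Mul(-1, 1)), 0), 3) = Add(Mul(Add(-1, -1), 0), 3) = Add(Mul(-2, 0), 3) = Add(0, 3) = 3)
Pow(Pow(Pow(Add(V, Pow(Mul(-4, Pow(-4, -1)), 2)), -1), 2), 2) = Pow(Pow(Pow(Add(3, Pow(Mul(-4, Pow(-4, -1)), 2)), -1), 2), 2) = Pow(Pow(Pow(Add(3, Pow(Mul(-4, Rational(-1, 4)), 2)), -1), 2), 2) = Pow(Pow(Pow(Add(3, Pow(1, 2)), -1), 2), 2) = Pow(Pow(Pow(Add(3, 1), -1), 2), 2) = Pow(Pow(Pow(4, -1), 2), 2) = Pow(Pow(Rational(1, 4), 2), 2) = Pow(Rational(1, 16), 2) = Rational(1, 256)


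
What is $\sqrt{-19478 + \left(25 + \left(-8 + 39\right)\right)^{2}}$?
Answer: $i \sqrt{16342} \approx 127.84 i$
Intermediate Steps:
$\sqrt{-19478 + \left(25 + \left(-8 + 39\right)\right)^{2}} = \sqrt{-19478 + \left(25 + 31\right)^{2}} = \sqrt{-19478 + 56^{2}} = \sqrt{-19478 + 3136} = \sqrt{-16342} = i \sqrt{16342}$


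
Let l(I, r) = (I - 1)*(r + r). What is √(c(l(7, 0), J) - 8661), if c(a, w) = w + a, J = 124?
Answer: I*√8537 ≈ 92.396*I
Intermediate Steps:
l(I, r) = 2*r*(-1 + I) (l(I, r) = (-1 + I)*(2*r) = 2*r*(-1 + I))
c(a, w) = a + w
√(c(l(7, 0), J) - 8661) = √((2*0*(-1 + 7) + 124) - 8661) = √((2*0*6 + 124) - 8661) = √((0 + 124) - 8661) = √(124 - 8661) = √(-8537) = I*√8537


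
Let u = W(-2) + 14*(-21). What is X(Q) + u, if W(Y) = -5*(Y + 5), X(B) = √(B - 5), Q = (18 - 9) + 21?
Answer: -304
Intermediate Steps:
Q = 30 (Q = 9 + 21 = 30)
X(B) = √(-5 + B)
W(Y) = -25 - 5*Y (W(Y) = -5*(5 + Y) = -25 - 5*Y)
u = -309 (u = (-25 - 5*(-2)) + 14*(-21) = (-25 + 10) - 294 = -15 - 294 = -309)
X(Q) + u = √(-5 + 30) - 309 = √25 - 309 = 5 - 309 = -304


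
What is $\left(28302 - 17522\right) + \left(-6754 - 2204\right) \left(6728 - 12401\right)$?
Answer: $50829514$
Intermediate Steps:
$\left(28302 - 17522\right) + \left(-6754 - 2204\right) \left(6728 - 12401\right) = 10780 - -50818734 = 10780 + 50818734 = 50829514$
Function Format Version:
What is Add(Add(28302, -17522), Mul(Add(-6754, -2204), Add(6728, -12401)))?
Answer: 50829514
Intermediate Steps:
Add(Add(28302, -17522), Mul(Add(-6754, -2204), Add(6728, -12401))) = Add(10780, Mul(-8958, -5673)) = Add(10780, 50818734) = 50829514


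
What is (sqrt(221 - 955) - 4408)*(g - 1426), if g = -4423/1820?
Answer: 2864916786/455 - 2599743*I*sqrt(734)/1820 ≈ 6.2965e+6 - 38700.0*I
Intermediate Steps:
g = -4423/1820 (g = -4423*1/1820 = -4423/1820 ≈ -2.4302)
(sqrt(221 - 955) - 4408)*(g - 1426) = (sqrt(221 - 955) - 4408)*(-4423/1820 - 1426) = (sqrt(-734) - 4408)*(-2599743/1820) = (I*sqrt(734) - 4408)*(-2599743/1820) = (-4408 + I*sqrt(734))*(-2599743/1820) = 2864916786/455 - 2599743*I*sqrt(734)/1820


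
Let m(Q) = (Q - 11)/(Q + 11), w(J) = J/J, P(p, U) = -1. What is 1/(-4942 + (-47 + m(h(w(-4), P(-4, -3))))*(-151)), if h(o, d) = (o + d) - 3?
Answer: 4/9677 ≈ 0.00041335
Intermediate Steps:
w(J) = 1
h(o, d) = -3 + d + o (h(o, d) = (d + o) - 3 = -3 + d + o)
m(Q) = (-11 + Q)/(11 + Q)
1/(-4942 + (-47 + m(h(w(-4), P(-4, -3))))*(-151)) = 1/(-4942 + (-47 + (-11 + (-3 - 1 + 1))/(11 + (-3 - 1 + 1)))*(-151)) = 1/(-4942 + (-47 + (-11 - 3)/(11 - 3))*(-151)) = 1/(-4942 + (-47 - 14/8)*(-151)) = 1/(-4942 + (-47 + (⅛)*(-14))*(-151)) = 1/(-4942 + (-47 - 7/4)*(-151)) = 1/(-4942 - 195/4*(-151)) = 1/(-4942 + 29445/4) = 1/(9677/4) = 4/9677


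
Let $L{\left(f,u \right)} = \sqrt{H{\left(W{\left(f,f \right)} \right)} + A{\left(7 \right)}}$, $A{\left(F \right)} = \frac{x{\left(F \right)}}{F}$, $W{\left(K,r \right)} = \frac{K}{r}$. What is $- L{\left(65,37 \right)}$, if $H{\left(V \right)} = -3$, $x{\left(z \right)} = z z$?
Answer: $-2$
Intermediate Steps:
$x{\left(z \right)} = z^{2}$
$A{\left(F \right)} = F$ ($A{\left(F \right)} = \frac{F^{2}}{F} = F$)
$L{\left(f,u \right)} = 2$ ($L{\left(f,u \right)} = \sqrt{-3 + 7} = \sqrt{4} = 2$)
$- L{\left(65,37 \right)} = \left(-1\right) 2 = -2$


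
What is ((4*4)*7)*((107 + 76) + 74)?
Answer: 28784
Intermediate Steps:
((4*4)*7)*((107 + 76) + 74) = (16*7)*(183 + 74) = 112*257 = 28784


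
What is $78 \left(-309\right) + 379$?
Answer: $-23723$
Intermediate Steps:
$78 \left(-309\right) + 379 = -24102 + 379 = -23723$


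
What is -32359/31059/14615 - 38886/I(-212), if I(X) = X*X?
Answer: -8826435373703/10200653948520 ≈ -0.86528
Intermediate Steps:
I(X) = X²
-32359/31059/14615 - 38886/I(-212) = -32359/31059/14615 - 38886/((-212)²) = -32359*1/31059*(1/14615) - 38886/44944 = -32359/31059*1/14615 - 38886*1/44944 = -32359/453927285 - 19443/22472 = -8826435373703/10200653948520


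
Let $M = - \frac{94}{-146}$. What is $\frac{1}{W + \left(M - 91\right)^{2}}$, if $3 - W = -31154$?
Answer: $\frac{5329}{209542869} \approx 2.5432 \cdot 10^{-5}$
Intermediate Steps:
$W = 31157$ ($W = 3 - -31154 = 3 + 31154 = 31157$)
$M = \frac{47}{73}$ ($M = \left(-94\right) \left(- \frac{1}{146}\right) = \frac{47}{73} \approx 0.64384$)
$\frac{1}{W + \left(M - 91\right)^{2}} = \frac{1}{31157 + \left(\frac{47}{73} - 91\right)^{2}} = \frac{1}{31157 + \left(- \frac{6596}{73}\right)^{2}} = \frac{1}{31157 + \frac{43507216}{5329}} = \frac{1}{\frac{209542869}{5329}} = \frac{5329}{209542869}$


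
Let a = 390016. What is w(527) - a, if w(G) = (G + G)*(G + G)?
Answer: 720900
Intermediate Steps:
w(G) = 4*G² (w(G) = (2*G)*(2*G) = 4*G²)
w(527) - a = 4*527² - 1*390016 = 4*277729 - 390016 = 1110916 - 390016 = 720900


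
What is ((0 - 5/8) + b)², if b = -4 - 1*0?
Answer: 1369/64 ≈ 21.391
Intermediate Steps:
b = -4 (b = -4 + 0 = -4)
((0 - 5/8) + b)² = ((0 - 5/8) - 4)² = (-5/8 - 4)² = (-37/8)² = 1369/64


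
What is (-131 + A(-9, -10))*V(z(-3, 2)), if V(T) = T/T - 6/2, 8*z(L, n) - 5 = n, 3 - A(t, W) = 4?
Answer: 264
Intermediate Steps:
A(t, W) = -1 (A(t, W) = 3 - 1*4 = 3 - 4 = -1)
z(L, n) = 5/8 + n/8
V(T) = -2 (V(T) = 1 - 6*½ = 1 - 3 = -2)
(-131 + A(-9, -10))*V(z(-3, 2)) = (-131 - 1)*(-2) = -132*(-2) = 264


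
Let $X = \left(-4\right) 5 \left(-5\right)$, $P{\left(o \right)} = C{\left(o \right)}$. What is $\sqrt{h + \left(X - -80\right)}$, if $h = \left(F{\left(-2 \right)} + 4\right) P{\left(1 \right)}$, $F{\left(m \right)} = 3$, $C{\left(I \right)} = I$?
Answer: $\sqrt{187} \approx 13.675$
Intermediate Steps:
$P{\left(o \right)} = o$
$X = 100$ ($X = \left(-20\right) \left(-5\right) = 100$)
$h = 7$ ($h = \left(3 + 4\right) 1 = 7 \cdot 1 = 7$)
$\sqrt{h + \left(X - -80\right)} = \sqrt{7 + \left(100 - -80\right)} = \sqrt{7 + \left(100 + 80\right)} = \sqrt{7 + 180} = \sqrt{187}$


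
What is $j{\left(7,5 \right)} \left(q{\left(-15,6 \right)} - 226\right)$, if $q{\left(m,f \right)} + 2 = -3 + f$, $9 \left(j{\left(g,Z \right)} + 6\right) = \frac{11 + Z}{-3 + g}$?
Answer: $1250$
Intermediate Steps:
$j{\left(g,Z \right)} = -6 + \frac{11 + Z}{9 \left(-3 + g\right)}$ ($j{\left(g,Z \right)} = -6 + \frac{\left(11 + Z\right) \frac{1}{-3 + g}}{9} = -6 + \frac{\frac{1}{-3 + g} \left(11 + Z\right)}{9} = -6 + \frac{11 + Z}{9 \left(-3 + g\right)}$)
$q{\left(m,f \right)} = -5 + f$ ($q{\left(m,f \right)} = -2 + \left(-3 + f\right) = -5 + f$)
$j{\left(7,5 \right)} \left(q{\left(-15,6 \right)} - 226\right) = \frac{173 + 5 - 378}{9 \left(-3 + 7\right)} \left(\left(-5 + 6\right) - 226\right) = \frac{173 + 5 - 378}{9 \cdot 4} \left(1 - 226\right) = \frac{1}{9} \cdot \frac{1}{4} \left(-200\right) \left(-225\right) = \left(- \frac{50}{9}\right) \left(-225\right) = 1250$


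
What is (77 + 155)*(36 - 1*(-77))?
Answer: 26216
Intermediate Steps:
(77 + 155)*(36 - 1*(-77)) = 232*(36 + 77) = 232*113 = 26216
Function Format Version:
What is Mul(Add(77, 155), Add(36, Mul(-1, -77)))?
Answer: 26216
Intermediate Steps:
Mul(Add(77, 155), Add(36, Mul(-1, -77))) = Mul(232, Add(36, 77)) = Mul(232, 113) = 26216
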